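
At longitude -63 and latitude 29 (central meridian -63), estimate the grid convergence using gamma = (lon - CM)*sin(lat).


gamma = (-63 - -63) * sin(29) = 0 * 0.48481 = 0.0 degrees

0.0 degrees


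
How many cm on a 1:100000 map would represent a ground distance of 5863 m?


map_cm = 5863 * 100 / 100000 = 5.863 cm ≈ 5.86 cm

5.86 cm


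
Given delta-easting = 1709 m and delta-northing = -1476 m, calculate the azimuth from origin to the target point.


az = atan2(1709, -1476) = 130.8 deg
adjusted to 0-360: 130.8 degrees

130.8 degrees


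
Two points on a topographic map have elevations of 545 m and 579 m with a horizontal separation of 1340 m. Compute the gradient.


gradient = (579 - 545) / 1340 = 34 / 1340 = 0.0254

0.0254


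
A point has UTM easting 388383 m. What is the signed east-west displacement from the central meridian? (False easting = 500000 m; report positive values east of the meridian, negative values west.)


displacement = 388383 - 500000 = -111617 m

-111617 m


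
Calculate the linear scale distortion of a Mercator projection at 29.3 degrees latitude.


SF = 1 / cos(29.3) = 1 / 0.872069 = 1.147

1.147


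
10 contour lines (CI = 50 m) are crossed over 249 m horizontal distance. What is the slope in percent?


elevation change = 10 * 50 = 500 m
slope = 500 / 249 * 100 = 200.8%

200.8%


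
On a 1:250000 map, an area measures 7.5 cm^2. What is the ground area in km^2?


ground_area = 7.5 * (250000/100)^2 = 46875000.0 m^2 = 46.875 km^2

46.875 km^2


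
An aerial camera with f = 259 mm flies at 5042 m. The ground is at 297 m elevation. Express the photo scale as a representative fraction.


scale = f / (H - h) = 259 mm / 4745 m = 259 / 4745000 = 1:18320

1:18320


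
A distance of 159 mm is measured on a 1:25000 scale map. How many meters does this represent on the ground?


ground = 159 mm * 25000 / 1000 = 3975.0 m

3975.0 m


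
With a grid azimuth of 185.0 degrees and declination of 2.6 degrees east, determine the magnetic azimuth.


magnetic azimuth = grid azimuth - declination (east +ve)
mag_az = 185.0 - 2.6 = 182.4 degrees

182.4 degrees


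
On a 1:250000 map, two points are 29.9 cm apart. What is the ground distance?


ground = 29.9 cm * 250000 / 100 = 74750.0 m = 74.75 km

74.75 km


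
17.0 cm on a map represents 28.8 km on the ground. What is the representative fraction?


ground = 28.8 km = 2880000 cm; RF denominator = ground / map = 2880000 / 17.0 ≈ 169412; RF = 1:169412

1:169412


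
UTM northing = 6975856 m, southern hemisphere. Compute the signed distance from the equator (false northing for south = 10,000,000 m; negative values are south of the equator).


For southern: actual = 6975856 - 10000000 = -3024144 m

-3024144 m


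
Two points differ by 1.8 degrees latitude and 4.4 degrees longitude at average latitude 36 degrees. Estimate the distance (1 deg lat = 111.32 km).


dlat_km = 1.8 * 111.32 = 200.376
dlon_km = 4.4 * 111.32 * cos(36) ≈ 396.263
dist = sqrt(200.376^2 + 396.263^2) ≈ 444.0 km

444.0 km


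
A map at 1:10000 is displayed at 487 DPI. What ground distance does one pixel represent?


pixel_cm = 2.54 / 487 ≈ 0.005216 cm
ground = pixel_cm * 10000 / 100 = 2.54 * 10000 / (487 * 100) = 25400 / 48700 ≈ 0.52 m

0.52 m


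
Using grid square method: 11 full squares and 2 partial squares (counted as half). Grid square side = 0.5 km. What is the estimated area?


effective squares = 11 + 2 * 0.5 = 12.0
area = 12.0 * 0.25 = 3.0 km^2

3.0 km^2


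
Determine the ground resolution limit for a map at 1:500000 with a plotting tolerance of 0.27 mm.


ground = 0.27 mm * 500000 / 1000 = 135.0 m

135.0 m


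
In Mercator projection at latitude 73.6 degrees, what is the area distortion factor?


area_distortion = 1/cos^2(73.6) = 12.544

12.544


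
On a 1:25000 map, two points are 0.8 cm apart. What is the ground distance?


ground = 0.8 cm * 25000 / 100 = 200.0 m

200.0 m


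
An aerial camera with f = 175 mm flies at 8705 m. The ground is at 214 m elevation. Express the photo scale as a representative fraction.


scale = f / (H - h) = 175 mm / 8491 m = 175 / 8491000 = 1:48520

1:48520


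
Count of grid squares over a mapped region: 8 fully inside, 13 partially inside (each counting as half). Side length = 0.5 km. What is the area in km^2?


effective squares = 8 + 13 * 0.5 = 14.5
area = 14.5 * 0.25 = 3.625 km^2

3.625 km^2


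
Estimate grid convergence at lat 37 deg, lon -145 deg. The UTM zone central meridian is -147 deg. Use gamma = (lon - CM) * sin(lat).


gamma = (-145 - -147) * sin(37) = 2 * 0.601815 = 1.204 degrees

1.204 degrees


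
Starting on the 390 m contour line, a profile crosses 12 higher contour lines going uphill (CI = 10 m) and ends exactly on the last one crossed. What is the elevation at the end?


elevation = 390 + 12 * 10 = 510 m

510 m


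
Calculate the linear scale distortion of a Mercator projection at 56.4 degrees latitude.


SF = 1 / cos(56.4) = 1 / 0.553392 = 1.807

1.807


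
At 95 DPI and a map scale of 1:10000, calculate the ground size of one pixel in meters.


pixel_cm = 2.54 / 95 ≈ 0.026737 cm
ground = pixel_cm * 10000 / 100 = 2.54 * 10000 / (95 * 100) = 25400 / 9500 ≈ 2.67 m

2.67 m


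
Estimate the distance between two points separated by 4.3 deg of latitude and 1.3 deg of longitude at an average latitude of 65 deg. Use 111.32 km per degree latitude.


dlat_km = 4.3 * 111.32 = 478.676
dlon_km = 1.3 * 111.32 * cos(65) ≈ 61.16
dist = sqrt(478.676^2 + 61.16^2) ≈ 482.6 km

482.6 km


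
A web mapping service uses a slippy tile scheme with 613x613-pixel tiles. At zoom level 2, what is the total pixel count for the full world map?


tiles per axis = 2^2 = 4
total tiles = 4^2 = 16
pixels per axis = 4 * 613 = 2452
total pixels = 2452^2 = 6012304

6012304 pixels


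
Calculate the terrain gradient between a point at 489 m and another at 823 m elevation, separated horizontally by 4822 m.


gradient = (823 - 489) / 4822 = 334 / 4822 = 0.0693

0.0693


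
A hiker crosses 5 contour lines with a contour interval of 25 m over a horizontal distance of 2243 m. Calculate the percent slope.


elevation change = 5 * 25 = 125 m
slope = 125 / 2243 * 100 = 5.6%

5.6%


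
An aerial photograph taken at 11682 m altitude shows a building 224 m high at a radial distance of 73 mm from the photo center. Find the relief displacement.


d = h * r / H = 224 * 73 / 11682 = 1.4 mm

1.4 mm


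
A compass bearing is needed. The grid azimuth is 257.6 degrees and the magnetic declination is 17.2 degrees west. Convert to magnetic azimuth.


magnetic azimuth = grid azimuth - declination (east +ve)
mag_az = 257.6 - -17.2 = 274.8 degrees

274.8 degrees


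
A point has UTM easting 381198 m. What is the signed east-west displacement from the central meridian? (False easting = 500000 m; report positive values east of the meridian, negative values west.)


displacement = 381198 - 500000 = -118802 m

-118802 m


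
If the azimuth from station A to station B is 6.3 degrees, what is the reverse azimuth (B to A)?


back azimuth = (6.3 + 180) mod 360 = 186.3 degrees

186.3 degrees


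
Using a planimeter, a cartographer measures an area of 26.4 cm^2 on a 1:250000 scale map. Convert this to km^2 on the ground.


ground_area = 26.4 * (250000/100)^2 = 165000000.0 m^2 = 165.0 km^2

165.0 km^2


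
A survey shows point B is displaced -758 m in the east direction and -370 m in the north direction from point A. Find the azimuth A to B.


az = atan2(-758, -370) = -116.0 deg
adjusted to 0-360: 244.0 degrees

244.0 degrees


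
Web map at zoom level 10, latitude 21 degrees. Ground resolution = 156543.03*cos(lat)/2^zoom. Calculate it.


res = 156543.03 * cos(21) / 2^10 = 156543.03 * 0.93358043 / 1024 = 142.72 m/pixel

142.72 m/pixel


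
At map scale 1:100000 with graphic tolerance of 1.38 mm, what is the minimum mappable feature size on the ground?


ground = 1.38 mm * 100000 / 1000 = 138.0 m

138.0 m


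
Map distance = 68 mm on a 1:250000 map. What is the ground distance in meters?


ground = 68 mm * 250000 / 1000 = 17000.0 m

17000.0 m


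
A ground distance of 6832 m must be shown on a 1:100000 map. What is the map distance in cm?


map_cm = 6832 * 100 / 100000 = 6.832 cm ≈ 6.83 cm

6.83 cm


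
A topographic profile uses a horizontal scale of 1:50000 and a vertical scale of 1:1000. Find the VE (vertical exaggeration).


VE = horizontal_scale / vertical_scale = 50000 / 1000 = 50.0

50.0x


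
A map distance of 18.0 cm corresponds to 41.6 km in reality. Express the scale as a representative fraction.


ground = 41.6 km = 4160000 cm; RF denominator = ground / map = 4160000 / 18.0 ≈ 231111; RF = 1:231111

1:231111


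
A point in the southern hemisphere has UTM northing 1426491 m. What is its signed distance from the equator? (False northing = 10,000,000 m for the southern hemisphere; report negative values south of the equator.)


For southern: actual = 1426491 - 10000000 = -8573509 m

-8573509 m


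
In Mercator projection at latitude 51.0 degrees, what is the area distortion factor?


area_distortion = 1/cos^2(51.0) = 2.525

2.525


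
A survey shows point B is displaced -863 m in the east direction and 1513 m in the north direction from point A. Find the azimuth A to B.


az = atan2(-863, 1513) = -29.7 deg
adjusted to 0-360: 330.3 degrees

330.3 degrees


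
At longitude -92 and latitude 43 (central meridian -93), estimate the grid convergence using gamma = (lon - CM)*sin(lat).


gamma = (-92 - -93) * sin(43) = 1 * 0.681998 = 0.682 degrees

0.682 degrees


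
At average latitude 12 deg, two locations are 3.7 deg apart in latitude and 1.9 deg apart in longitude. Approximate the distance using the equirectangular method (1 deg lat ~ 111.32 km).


dlat_km = 3.7 * 111.32 = 411.884
dlon_km = 1.9 * 111.32 * cos(12) ≈ 206.886
dist = sqrt(411.884^2 + 206.886^2) ≈ 460.9 km

460.9 km


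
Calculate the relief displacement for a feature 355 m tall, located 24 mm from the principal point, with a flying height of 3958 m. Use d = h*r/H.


d = h * r / H = 355 * 24 / 3958 = 2.15 mm

2.15 mm


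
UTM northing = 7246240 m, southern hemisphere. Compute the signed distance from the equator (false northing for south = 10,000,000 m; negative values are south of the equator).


For southern: actual = 7246240 - 10000000 = -2753760 m

-2753760 m


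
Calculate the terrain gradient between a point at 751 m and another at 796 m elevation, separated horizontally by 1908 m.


gradient = (796 - 751) / 1908 = 45 / 1908 = 0.0236

0.0236


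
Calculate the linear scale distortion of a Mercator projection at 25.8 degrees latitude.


SF = 1 / cos(25.8) = 1 / 0.900319 = 1.111

1.111


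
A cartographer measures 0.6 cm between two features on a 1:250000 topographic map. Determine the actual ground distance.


ground = 0.6 cm * 250000 / 100 = 1500.0 m = 1.5 km

1.5 km


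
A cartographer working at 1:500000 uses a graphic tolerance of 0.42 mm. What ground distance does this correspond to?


ground = 0.42 mm * 500000 / 1000 = 210.0 m

210.0 m


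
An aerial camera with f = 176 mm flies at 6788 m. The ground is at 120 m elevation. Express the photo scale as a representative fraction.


scale = f / (H - h) = 176 mm / 6668 m = 176 / 6668000 = 1:37886

1:37886


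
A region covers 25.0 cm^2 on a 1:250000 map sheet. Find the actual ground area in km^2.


ground_area = 25.0 * (250000/100)^2 = 156250000.0 m^2 = 156.25 km^2

156.25 km^2


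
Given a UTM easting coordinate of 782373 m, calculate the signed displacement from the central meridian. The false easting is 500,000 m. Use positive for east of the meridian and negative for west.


displacement = 782373 - 500000 = 282373 m

282373 m


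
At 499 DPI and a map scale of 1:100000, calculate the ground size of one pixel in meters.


pixel_cm = 2.54 / 499 ≈ 0.00509 cm
ground = pixel_cm * 100000 / 100 = 2.54 * 100000 / (499 * 100) = 254000 / 49900 ≈ 5.09 m

5.09 m


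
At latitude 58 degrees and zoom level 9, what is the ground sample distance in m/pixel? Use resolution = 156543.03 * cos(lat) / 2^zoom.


res = 156543.03 * cos(58) / 2^9 = 156543.03 * 0.52991926 / 512 = 162.02 m/pixel

162.02 m/pixel


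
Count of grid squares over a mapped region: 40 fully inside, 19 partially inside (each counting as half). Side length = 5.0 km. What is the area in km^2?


effective squares = 40 + 19 * 0.5 = 49.5
area = 49.5 * 25.0 = 1237.5 km^2

1237.5 km^2


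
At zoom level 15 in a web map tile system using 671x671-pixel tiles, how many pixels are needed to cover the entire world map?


tiles per axis = 2^15 = 32768
total tiles = 32768^2 = 1073741824
pixels per axis = 32768 * 671 = 21987328
total pixels = 21987328^2 = 483442592579584

483442592579584 pixels


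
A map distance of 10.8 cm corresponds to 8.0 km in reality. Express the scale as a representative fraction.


ground = 8.0 km = 800000 cm; RF denominator = ground / map = 800000 / 10.8 ≈ 74074; RF = 1:74074

1:74074


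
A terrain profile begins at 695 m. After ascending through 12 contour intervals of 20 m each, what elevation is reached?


elevation = 695 + 12 * 20 = 935 m

935 m


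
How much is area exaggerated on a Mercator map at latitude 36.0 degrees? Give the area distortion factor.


area_distortion = 1/cos^2(36.0) = 1.528

1.528


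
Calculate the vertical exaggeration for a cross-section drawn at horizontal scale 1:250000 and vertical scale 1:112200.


VE = horizontal_scale / vertical_scale = 250000 / 112200 ≈ 2.2

2.2x


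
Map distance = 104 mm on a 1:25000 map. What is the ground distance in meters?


ground = 104 mm * 25000 / 1000 = 2600.0 m

2600.0 m


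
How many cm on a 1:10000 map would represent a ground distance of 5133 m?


map_cm = 5133 * 100 / 10000 = 51.33 cm

51.33 cm


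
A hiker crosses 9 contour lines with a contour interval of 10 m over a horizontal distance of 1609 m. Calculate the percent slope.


elevation change = 9 * 10 = 90 m
slope = 90 / 1609 * 100 = 5.6%

5.6%


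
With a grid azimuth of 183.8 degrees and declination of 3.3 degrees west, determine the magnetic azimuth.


magnetic azimuth = grid azimuth - declination (east +ve)
mag_az = 183.8 - -3.3 = 187.1 degrees

187.1 degrees


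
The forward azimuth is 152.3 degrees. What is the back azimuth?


back azimuth = (152.3 + 180) mod 360 = 332.3 degrees

332.3 degrees


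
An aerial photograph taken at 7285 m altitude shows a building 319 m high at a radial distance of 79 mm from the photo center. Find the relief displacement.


d = h * r / H = 319 * 79 / 7285 = 3.46 mm

3.46 mm


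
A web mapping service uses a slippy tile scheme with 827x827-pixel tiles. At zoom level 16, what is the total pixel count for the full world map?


tiles per axis = 2^16 = 65536
total tiles = 65536^2 = 4294967296
pixels per axis = 65536 * 827 = 54198272
total pixels = 54198272^2 = 2937452687785984

2937452687785984 pixels


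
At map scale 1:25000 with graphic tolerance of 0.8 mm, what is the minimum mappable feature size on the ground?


ground = 0.8 mm * 25000 / 1000 = 20.0 m

20.0 m


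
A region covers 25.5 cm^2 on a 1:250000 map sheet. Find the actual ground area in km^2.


ground_area = 25.5 * (250000/100)^2 = 159375000.0 m^2 = 159.375 km^2

159.375 km^2


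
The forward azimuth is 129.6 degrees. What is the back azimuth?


back azimuth = (129.6 + 180) mod 360 = 309.6 degrees

309.6 degrees


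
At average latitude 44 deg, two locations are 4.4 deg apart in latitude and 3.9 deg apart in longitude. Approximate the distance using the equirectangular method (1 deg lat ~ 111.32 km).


dlat_km = 4.4 * 111.32 = 489.808
dlon_km = 3.9 * 111.32 * cos(44) ≈ 312.3
dist = sqrt(489.808^2 + 312.3^2) ≈ 580.9 km

580.9 km


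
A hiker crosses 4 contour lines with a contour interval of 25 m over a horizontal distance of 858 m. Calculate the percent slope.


elevation change = 4 * 25 = 100 m
slope = 100 / 858 * 100 = 11.7%

11.7%


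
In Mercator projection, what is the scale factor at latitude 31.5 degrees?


SF = 1 / cos(31.5) = 1 / 0.85264 = 1.173

1.173


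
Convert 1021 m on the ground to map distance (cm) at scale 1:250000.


map_cm = 1021 * 100 / 250000 = 0.4084 cm ≈ 0.41 cm

0.41 cm


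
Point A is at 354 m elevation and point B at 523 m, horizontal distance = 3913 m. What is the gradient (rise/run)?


gradient = (523 - 354) / 3913 = 169 / 3913 = 0.0432

0.0432


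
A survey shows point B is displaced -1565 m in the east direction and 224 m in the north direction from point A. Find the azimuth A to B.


az = atan2(-1565, 224) = -81.9 deg
adjusted to 0-360: 278.1 degrees

278.1 degrees


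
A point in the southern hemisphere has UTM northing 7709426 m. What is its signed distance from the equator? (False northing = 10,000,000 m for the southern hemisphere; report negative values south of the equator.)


For southern: actual = 7709426 - 10000000 = -2290574 m

-2290574 m


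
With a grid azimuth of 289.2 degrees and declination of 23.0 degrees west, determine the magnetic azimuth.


magnetic azimuth = grid azimuth - declination (east +ve)
mag_az = 289.2 - -23.0 = 312.2 degrees

312.2 degrees


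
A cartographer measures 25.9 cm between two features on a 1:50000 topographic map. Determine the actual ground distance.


ground = 25.9 cm * 50000 / 100 = 12950.0 m = 12.95 km

12.95 km


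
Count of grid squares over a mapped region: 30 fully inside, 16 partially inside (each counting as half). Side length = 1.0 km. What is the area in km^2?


effective squares = 30 + 16 * 0.5 = 38.0
area = 38.0 * 1.0 = 38.0 km^2

38.0 km^2


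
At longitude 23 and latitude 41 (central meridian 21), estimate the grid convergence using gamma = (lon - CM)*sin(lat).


gamma = (23 - 21) * sin(41) = 2 * 0.656059 = 1.312 degrees

1.312 degrees


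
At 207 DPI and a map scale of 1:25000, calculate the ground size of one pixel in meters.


pixel_cm = 2.54 / 207 ≈ 0.012271 cm
ground = pixel_cm * 25000 / 100 = 2.54 * 25000 / (207 * 100) = 63500 / 20700 ≈ 3.07 m

3.07 m


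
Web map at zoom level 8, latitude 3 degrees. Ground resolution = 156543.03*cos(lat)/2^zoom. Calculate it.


res = 156543.03 * cos(3) / 2^8 = 156543.03 * 0.99862953 / 256 = 610.66 m/pixel

610.66 m/pixel


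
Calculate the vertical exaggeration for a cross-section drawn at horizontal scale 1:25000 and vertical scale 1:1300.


VE = horizontal_scale / vertical_scale = 25000 / 1300 ≈ 19.2

19.2x


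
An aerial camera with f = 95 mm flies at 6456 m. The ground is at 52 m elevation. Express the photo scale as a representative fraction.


scale = f / (H - h) = 95 mm / 6404 m = 95 / 6404000 = 1:67411

1:67411


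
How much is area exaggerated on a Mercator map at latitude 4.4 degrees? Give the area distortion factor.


area_distortion = 1/cos^2(4.4) = 1.006

1.006


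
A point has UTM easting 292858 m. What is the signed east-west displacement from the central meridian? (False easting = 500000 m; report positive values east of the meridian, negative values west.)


displacement = 292858 - 500000 = -207142 m

-207142 m


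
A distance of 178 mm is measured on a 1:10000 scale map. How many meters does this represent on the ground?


ground = 178 mm * 10000 / 1000 = 1780.0 m

1780.0 m


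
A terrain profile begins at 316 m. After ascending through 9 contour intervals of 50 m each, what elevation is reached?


elevation = 316 + 9 * 50 = 766 m

766 m


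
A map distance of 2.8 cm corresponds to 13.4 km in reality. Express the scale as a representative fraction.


ground = 13.4 km = 1340000 cm; RF denominator = ground / map = 1340000 / 2.8 ≈ 478571; RF = 1:478571

1:478571


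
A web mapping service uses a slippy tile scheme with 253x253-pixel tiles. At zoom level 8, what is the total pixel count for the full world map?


tiles per axis = 2^8 = 256
total tiles = 256^2 = 65536
pixels per axis = 256 * 253 = 64768
total pixels = 64768^2 = 4194893824

4194893824 pixels


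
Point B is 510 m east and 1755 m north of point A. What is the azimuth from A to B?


az = atan2(510, 1755) = 16.2 deg
adjusted to 0-360: 16.2 degrees

16.2 degrees


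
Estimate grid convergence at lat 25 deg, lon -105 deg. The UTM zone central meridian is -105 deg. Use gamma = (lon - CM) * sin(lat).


gamma = (-105 - -105) * sin(25) = 0 * 0.422618 = 0.0 degrees

0.0 degrees


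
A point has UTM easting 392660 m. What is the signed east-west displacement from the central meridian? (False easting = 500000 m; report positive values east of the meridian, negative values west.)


displacement = 392660 - 500000 = -107340 m

-107340 m


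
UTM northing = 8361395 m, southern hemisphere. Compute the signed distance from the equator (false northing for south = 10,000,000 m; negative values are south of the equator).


For southern: actual = 8361395 - 10000000 = -1638605 m

-1638605 m


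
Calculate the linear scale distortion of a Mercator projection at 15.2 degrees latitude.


SF = 1 / cos(15.2) = 1 / 0.965016 = 1.036

1.036


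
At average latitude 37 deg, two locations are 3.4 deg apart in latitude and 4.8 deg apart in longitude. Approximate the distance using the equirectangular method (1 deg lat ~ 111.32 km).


dlat_km = 3.4 * 111.32 = 378.488
dlon_km = 4.8 * 111.32 * cos(37) ≈ 426.74
dist = sqrt(378.488^2 + 426.74^2) ≈ 570.4 km

570.4 km


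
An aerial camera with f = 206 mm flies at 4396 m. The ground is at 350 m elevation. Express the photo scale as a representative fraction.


scale = f / (H - h) = 206 mm / 4046 m = 206 / 4046000 = 1:19641

1:19641


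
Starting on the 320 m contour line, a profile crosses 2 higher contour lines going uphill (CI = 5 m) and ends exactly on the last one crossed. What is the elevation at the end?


elevation = 320 + 2 * 5 = 330 m

330 m


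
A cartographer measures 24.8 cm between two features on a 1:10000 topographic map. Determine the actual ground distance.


ground = 24.8 cm * 10000 / 100 = 2480.0 m = 2.48 km

2.48 km


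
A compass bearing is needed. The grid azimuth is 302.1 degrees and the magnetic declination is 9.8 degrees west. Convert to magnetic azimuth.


magnetic azimuth = grid azimuth - declination (east +ve)
mag_az = 302.1 - -9.8 = 311.9 degrees

311.9 degrees


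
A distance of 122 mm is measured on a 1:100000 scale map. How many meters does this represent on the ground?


ground = 122 mm * 100000 / 1000 = 12200.0 m

12200.0 m


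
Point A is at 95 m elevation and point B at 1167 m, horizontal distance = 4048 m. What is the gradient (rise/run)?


gradient = (1167 - 95) / 4048 = 1072 / 4048 = 0.2648

0.2648


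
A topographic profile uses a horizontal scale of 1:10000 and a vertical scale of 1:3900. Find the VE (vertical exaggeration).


VE = horizontal_scale / vertical_scale = 10000 / 3900 ≈ 2.6

2.6x


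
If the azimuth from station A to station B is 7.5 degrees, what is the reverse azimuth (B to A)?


back azimuth = (7.5 + 180) mod 360 = 187.5 degrees

187.5 degrees


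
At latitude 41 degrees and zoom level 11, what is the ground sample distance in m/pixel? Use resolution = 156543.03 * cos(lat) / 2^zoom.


res = 156543.03 * cos(41) / 2^11 = 156543.03 * 0.75470958 / 2048 = 57.69 m/pixel

57.69 m/pixel


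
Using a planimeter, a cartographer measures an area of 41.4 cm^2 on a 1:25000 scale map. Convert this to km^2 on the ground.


ground_area = 41.4 * (25000/100)^2 = 2587500.0 m^2 = 2.5875 km^2 ≈ 2.588 km^2

2.588 km^2


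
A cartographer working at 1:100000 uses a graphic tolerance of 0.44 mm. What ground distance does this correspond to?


ground = 0.44 mm * 100000 / 1000 = 44.0 m

44.0 m


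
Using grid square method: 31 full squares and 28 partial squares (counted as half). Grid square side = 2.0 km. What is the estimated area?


effective squares = 31 + 28 * 0.5 = 45.0
area = 45.0 * 4.0 = 180.0 km^2

180.0 km^2


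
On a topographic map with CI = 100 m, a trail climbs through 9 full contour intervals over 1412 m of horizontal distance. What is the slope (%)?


elevation change = 9 * 100 = 900 m
slope = 900 / 1412 * 100 = 63.7%

63.7%


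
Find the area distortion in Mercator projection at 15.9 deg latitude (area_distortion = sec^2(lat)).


area_distortion = 1/cos^2(15.9) = 1.081

1.081


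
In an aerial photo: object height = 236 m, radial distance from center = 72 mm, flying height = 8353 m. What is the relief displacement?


d = h * r / H = 236 * 72 / 8353 = 2.03 mm

2.03 mm


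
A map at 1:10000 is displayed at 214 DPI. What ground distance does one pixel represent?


pixel_cm = 2.54 / 214 ≈ 0.011869 cm
ground = pixel_cm * 10000 / 100 = 2.54 * 10000 / (214 * 100) = 25400 / 21400 ≈ 1.19 m

1.19 m


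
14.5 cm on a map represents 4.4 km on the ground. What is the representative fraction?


ground = 4.4 km = 440000 cm; RF denominator = ground / map = 440000 / 14.5 ≈ 30345; RF = 1:30345

1:30345


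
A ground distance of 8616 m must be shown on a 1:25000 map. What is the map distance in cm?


map_cm = 8616 * 100 / 25000 = 34.464 cm ≈ 34.46 cm

34.46 cm


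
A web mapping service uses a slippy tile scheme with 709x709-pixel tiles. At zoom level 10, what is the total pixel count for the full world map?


tiles per axis = 2^10 = 1024
total tiles = 1024^2 = 1048576
pixels per axis = 1024 * 709 = 726016
total pixels = 726016^2 = 527099232256

527099232256 pixels


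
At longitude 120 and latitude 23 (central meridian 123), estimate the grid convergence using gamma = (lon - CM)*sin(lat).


gamma = (120 - 123) * sin(23) = -3 * 0.390731 = -1.172 degrees

-1.172 degrees


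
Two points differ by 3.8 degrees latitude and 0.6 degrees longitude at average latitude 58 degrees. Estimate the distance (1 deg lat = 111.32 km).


dlat_km = 3.8 * 111.32 = 423.016
dlon_km = 0.6 * 111.32 * cos(58) ≈ 35.394
dist = sqrt(423.016^2 + 35.394^2) ≈ 424.5 km

424.5 km


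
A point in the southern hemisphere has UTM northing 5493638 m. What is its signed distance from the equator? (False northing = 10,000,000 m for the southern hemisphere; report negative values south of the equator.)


For southern: actual = 5493638 - 10000000 = -4506362 m

-4506362 m


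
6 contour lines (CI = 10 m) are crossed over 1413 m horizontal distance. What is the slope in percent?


elevation change = 6 * 10 = 60 m
slope = 60 / 1413 * 100 = 4.2%

4.2%


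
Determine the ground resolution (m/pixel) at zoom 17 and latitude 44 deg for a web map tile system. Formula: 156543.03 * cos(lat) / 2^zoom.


res = 156543.03 * cos(44) / 2^17 = 156543.03 * 0.7193398 / 131072 = 0.86 m/pixel

0.86 m/pixel


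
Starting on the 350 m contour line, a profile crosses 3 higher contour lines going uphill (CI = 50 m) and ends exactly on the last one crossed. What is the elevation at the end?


elevation = 350 + 3 * 50 = 500 m

500 m


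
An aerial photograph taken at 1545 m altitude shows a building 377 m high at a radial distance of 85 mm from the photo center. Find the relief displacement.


d = h * r / H = 377 * 85 / 1545 = 20.74 mm

20.74 mm


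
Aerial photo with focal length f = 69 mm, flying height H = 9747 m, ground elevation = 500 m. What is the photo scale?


scale = f / (H - h) = 69 mm / 9247 m = 69 / 9247000 = 1:134014

1:134014


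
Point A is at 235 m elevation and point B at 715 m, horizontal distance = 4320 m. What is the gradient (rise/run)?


gradient = (715 - 235) / 4320 = 480 / 4320 = 0.1111

0.1111


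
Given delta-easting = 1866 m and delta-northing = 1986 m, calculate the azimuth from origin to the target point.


az = atan2(1866, 1986) = 43.2 deg
adjusted to 0-360: 43.2 degrees

43.2 degrees


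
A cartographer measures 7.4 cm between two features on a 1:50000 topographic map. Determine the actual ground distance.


ground = 7.4 cm * 50000 / 100 = 3700.0 m = 3.7 km

3.7 km


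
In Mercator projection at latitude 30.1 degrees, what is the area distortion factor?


area_distortion = 1/cos^2(30.1) = 1.336

1.336


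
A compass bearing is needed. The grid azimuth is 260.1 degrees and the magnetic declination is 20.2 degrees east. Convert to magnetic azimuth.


magnetic azimuth = grid azimuth - declination (east +ve)
mag_az = 260.1 - 20.2 = 239.9 degrees

239.9 degrees


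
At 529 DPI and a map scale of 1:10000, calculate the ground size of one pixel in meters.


pixel_cm = 2.54 / 529 ≈ 0.004802 cm
ground = pixel_cm * 10000 / 100 = 2.54 * 10000 / (529 * 100) = 25400 / 52900 ≈ 0.48 m

0.48 m


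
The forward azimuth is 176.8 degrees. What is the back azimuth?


back azimuth = (176.8 + 180) mod 360 = 356.8 degrees

356.8 degrees


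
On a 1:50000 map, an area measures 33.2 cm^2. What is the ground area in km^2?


ground_area = 33.2 * (50000/100)^2 = 8300000.0 m^2 = 8.3 km^2

8.3 km^2


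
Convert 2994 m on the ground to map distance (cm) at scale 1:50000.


map_cm = 2994 * 100 / 50000 = 5.988 cm ≈ 5.99 cm

5.99 cm


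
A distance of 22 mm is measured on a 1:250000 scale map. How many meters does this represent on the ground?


ground = 22 mm * 250000 / 1000 = 5500.0 m

5500.0 m


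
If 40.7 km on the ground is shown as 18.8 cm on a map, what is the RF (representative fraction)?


ground = 40.7 km = 4070000 cm; RF denominator = ground / map = 4070000 / 18.8 ≈ 216489; RF = 1:216489

1:216489


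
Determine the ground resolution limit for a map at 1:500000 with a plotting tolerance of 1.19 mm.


ground = 1.19 mm * 500000 / 1000 = 595.0 m

595.0 m


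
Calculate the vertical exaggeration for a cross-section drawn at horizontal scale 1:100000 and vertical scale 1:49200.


VE = horizontal_scale / vertical_scale = 100000 / 49200 ≈ 2.0

2.0x


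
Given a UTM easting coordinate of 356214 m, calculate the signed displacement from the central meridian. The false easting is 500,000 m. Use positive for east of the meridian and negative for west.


displacement = 356214 - 500000 = -143786 m

-143786 m


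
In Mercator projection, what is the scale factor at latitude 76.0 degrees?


SF = 1 / cos(76.0) = 1 / 0.241922 = 4.134

4.134


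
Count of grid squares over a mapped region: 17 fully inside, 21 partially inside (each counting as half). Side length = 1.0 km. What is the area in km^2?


effective squares = 17 + 21 * 0.5 = 27.5
area = 27.5 * 1.0 = 27.5 km^2

27.5 km^2


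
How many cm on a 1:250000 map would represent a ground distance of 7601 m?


map_cm = 7601 * 100 / 250000 = 3.0404 cm ≈ 3.04 cm

3.04 cm


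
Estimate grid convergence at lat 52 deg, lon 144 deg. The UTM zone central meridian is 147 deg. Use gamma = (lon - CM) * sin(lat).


gamma = (144 - 147) * sin(52) = -3 * 0.788011 = -2.364 degrees

-2.364 degrees


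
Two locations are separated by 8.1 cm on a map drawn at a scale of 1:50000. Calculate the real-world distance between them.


ground = 8.1 cm * 50000 / 100 = 4050.0 m = 4.05 km

4.05 km


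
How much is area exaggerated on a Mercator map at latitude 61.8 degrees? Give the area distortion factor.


area_distortion = 1/cos^2(61.8) = 4.478

4.478


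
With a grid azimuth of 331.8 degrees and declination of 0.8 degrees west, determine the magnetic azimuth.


magnetic azimuth = grid azimuth - declination (east +ve)
mag_az = 331.8 - -0.8 = 332.6 degrees

332.6 degrees


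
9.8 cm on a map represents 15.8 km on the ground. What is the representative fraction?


ground = 15.8 km = 1580000 cm; RF denominator = ground / map = 1580000 / 9.8 ≈ 161224; RF = 1:161224

1:161224


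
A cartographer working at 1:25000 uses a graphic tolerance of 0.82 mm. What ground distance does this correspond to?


ground = 0.82 mm * 25000 / 1000 = 20.5 m

20.5 m


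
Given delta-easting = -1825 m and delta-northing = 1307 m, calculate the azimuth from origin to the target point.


az = atan2(-1825, 1307) = -54.4 deg
adjusted to 0-360: 305.6 degrees

305.6 degrees


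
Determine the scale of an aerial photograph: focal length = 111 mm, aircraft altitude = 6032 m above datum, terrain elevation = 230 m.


scale = f / (H - h) = 111 mm / 5802 m = 111 / 5802000 = 1:52270

1:52270


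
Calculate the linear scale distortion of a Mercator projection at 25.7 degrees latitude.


SF = 1 / cos(25.7) = 1 / 0.901077 = 1.11

1.11


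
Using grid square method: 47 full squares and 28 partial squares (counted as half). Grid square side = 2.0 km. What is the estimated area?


effective squares = 47 + 28 * 0.5 = 61.0
area = 61.0 * 4.0 = 244.0 km^2

244.0 km^2


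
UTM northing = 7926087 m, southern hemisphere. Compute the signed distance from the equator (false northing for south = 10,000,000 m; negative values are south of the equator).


For southern: actual = 7926087 - 10000000 = -2073913 m

-2073913 m


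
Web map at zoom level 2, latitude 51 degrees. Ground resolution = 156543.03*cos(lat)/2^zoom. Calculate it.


res = 156543.03 * cos(51) / 2^2 = 156543.03 * 0.62932039 / 4 = 24628.93 m/pixel

24628.93 m/pixel


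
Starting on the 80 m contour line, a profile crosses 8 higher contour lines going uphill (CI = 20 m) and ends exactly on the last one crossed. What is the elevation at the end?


elevation = 80 + 8 * 20 = 240 m

240 m


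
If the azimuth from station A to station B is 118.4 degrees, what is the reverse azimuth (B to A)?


back azimuth = (118.4 + 180) mod 360 = 298.4 degrees

298.4 degrees


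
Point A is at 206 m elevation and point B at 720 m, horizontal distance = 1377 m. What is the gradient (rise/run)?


gradient = (720 - 206) / 1377 = 514 / 1377 = 0.3733

0.3733


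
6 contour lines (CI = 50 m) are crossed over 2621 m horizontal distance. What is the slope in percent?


elevation change = 6 * 50 = 300 m
slope = 300 / 2621 * 100 = 11.4%

11.4%


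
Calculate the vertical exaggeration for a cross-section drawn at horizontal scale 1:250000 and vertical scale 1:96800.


VE = horizontal_scale / vertical_scale = 250000 / 96800 ≈ 2.6

2.6x


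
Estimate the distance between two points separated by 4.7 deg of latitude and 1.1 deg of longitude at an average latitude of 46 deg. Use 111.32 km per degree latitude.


dlat_km = 4.7 * 111.32 = 523.204
dlon_km = 1.1 * 111.32 * cos(46) ≈ 85.062
dist = sqrt(523.204^2 + 85.062^2) ≈ 530.1 km

530.1 km


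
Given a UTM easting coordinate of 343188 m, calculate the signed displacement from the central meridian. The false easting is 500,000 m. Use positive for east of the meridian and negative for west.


displacement = 343188 - 500000 = -156812 m

-156812 m


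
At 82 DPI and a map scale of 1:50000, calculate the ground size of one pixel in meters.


pixel_cm = 2.54 / 82 ≈ 0.030976 cm
ground = pixel_cm * 50000 / 100 = 2.54 * 50000 / (82 * 100) = 127000 / 8200 ≈ 15.49 m

15.49 m


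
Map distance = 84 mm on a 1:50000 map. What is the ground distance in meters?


ground = 84 mm * 50000 / 1000 = 4200.0 m

4200.0 m


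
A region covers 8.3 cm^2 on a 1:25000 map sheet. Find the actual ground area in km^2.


ground_area = 8.3 * (25000/100)^2 = 518750.0 m^2 = 0.51875 km^2 ≈ 0.519 km^2

0.519 km^2


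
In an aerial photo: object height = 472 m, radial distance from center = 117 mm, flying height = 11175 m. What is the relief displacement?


d = h * r / H = 472 * 117 / 11175 = 4.94 mm

4.94 mm


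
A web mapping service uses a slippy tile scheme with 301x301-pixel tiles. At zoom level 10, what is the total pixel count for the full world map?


tiles per axis = 2^10 = 1024
total tiles = 1024^2 = 1048576
pixels per axis = 1024 * 301 = 308224
total pixels = 308224^2 = 95002034176

95002034176 pixels


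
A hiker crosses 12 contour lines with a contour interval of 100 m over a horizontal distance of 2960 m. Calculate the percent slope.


elevation change = 12 * 100 = 1200 m
slope = 1200 / 2960 * 100 = 40.5%

40.5%


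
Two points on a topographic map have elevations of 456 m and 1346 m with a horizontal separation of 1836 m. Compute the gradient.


gradient = (1346 - 456) / 1836 = 890 / 1836 = 0.4847

0.4847


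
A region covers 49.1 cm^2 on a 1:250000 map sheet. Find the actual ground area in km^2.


ground_area = 49.1 * (250000/100)^2 = 306875000.0 m^2 = 306.875 km^2

306.875 km^2


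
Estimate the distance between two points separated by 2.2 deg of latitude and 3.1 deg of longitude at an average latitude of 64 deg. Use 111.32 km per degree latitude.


dlat_km = 2.2 * 111.32 = 244.904
dlon_km = 3.1 * 111.32 * cos(64) ≈ 151.278
dist = sqrt(244.904^2 + 151.278^2) ≈ 287.9 km

287.9 km


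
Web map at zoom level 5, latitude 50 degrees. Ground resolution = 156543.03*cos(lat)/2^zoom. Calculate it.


res = 156543.03 * cos(50) / 2^5 = 156543.03 * 0.64278761 / 32 = 3144.5 m/pixel

3144.5 m/pixel


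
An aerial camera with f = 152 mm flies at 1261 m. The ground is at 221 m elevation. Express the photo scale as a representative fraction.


scale = f / (H - h) = 152 mm / 1040 m = 152 / 1040000 = 1:6842

1:6842


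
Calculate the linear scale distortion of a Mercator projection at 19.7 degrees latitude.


SF = 1 / cos(19.7) = 1 / 0.941471 = 1.062

1.062


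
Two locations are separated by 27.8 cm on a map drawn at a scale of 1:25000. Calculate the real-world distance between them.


ground = 27.8 cm * 25000 / 100 = 6950.0 m = 6.95 km

6.95 km


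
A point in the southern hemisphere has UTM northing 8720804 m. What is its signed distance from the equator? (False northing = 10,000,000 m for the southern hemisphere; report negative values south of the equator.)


For southern: actual = 8720804 - 10000000 = -1279196 m

-1279196 m


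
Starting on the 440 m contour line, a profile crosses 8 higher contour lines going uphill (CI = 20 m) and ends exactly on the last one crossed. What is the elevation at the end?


elevation = 440 + 8 * 20 = 600 m

600 m


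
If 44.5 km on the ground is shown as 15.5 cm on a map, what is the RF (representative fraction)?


ground = 44.5 km = 4450000 cm; RF denominator = ground / map = 4450000 / 15.5 ≈ 287097; RF = 1:287097

1:287097


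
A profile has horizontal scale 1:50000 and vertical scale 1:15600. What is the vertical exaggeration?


VE = horizontal_scale / vertical_scale = 50000 / 15600 ≈ 3.2

3.2x


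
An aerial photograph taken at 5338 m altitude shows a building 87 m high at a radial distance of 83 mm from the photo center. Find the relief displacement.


d = h * r / H = 87 * 83 / 5338 = 1.35 mm

1.35 mm


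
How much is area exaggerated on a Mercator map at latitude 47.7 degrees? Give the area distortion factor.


area_distortion = 1/cos^2(47.7) = 2.208

2.208


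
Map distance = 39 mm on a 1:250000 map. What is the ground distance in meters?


ground = 39 mm * 250000 / 1000 = 9750.0 m

9750.0 m


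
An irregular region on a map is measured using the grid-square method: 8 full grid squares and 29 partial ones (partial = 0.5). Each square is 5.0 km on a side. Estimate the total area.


effective squares = 8 + 29 * 0.5 = 22.5
area = 22.5 * 25.0 = 562.5 km^2

562.5 km^2


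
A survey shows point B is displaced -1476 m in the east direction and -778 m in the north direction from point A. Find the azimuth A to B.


az = atan2(-1476, -778) = -117.8 deg
adjusted to 0-360: 242.2 degrees

242.2 degrees
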